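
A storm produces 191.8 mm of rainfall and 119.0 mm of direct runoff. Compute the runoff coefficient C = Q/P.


The runoff coefficient C = runoff depth / rainfall depth.
C = 119.0 / 191.8
  = 0.6204.

0.6204


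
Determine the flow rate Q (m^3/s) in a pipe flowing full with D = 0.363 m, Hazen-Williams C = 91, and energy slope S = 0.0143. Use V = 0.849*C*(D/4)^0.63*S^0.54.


For a full circular pipe, R = D/4 = 0.363/4 = 0.0907 m.
V = 0.849 * 91 * 0.0907^0.63 * 0.0143^0.54
  = 0.849 * 91 * 0.220518 * 0.100898
  = 1.719 m/s.
Pipe area A = pi*D^2/4 = pi*0.363^2/4 = 0.1035 m^2.
Q = A * V = 0.1035 * 1.719 = 0.1779 m^3/s.

0.1779


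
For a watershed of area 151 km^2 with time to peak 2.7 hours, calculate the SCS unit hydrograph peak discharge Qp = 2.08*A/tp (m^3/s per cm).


SCS formula: Qp = 2.08 * A / tp.
Qp = 2.08 * 151 / 2.7
   = 314.08 / 2.7
   = 116.33 m^3/s per cm.

116.33


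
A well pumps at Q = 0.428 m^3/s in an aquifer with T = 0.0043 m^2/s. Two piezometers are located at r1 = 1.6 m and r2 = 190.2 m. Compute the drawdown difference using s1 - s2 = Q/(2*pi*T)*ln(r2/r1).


Thiem equation: s1 - s2 = Q/(2*pi*T) * ln(r2/r1).
ln(r2/r1) = ln(190.2/1.6) = 4.7781.
Q/(2*pi*T) = 0.428 / (2*pi*0.0043) = 0.428 / 0.027 = 15.8415.
s1 - s2 = 15.8415 * 4.7781 = 75.6917 m.

75.6917


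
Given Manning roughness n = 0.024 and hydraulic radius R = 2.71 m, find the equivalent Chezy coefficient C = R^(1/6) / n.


The Chezy coefficient relates to Manning's n through C = R^(1/6) / n.
R^(1/6) = 2.71^(1/6) = 1.18076.
C = 1.18076 / 0.024 = 49.2 m^(1/2)/s.

49.2


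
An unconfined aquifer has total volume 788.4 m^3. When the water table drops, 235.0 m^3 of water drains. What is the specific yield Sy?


Specific yield Sy = Volume drained / Total volume.
Sy = 235.0 / 788.4
   = 0.2981.

0.2981


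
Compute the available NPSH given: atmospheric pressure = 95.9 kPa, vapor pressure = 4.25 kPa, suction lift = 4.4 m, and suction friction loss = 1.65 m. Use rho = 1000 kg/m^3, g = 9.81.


NPSHa = p_atm/(rho*g) - z_s - hf_s - p_vap/(rho*g).
p_atm/(rho*g) = 95.9*1000 / (1000*9.81) = 9.776 m.
p_vap/(rho*g) = 4.25*1000 / (1000*9.81) = 0.433 m.
NPSHa = 9.776 - 4.4 - 1.65 - 0.433
      = 3.29 m.

3.29


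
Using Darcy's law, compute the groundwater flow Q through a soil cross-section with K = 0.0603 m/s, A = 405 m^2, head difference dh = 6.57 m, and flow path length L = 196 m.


Darcy's law: Q = K * A * i, where i = dh/L.
Hydraulic gradient i = 6.57 / 196 = 0.03352.
Q = 0.0603 * 405 * 0.03352
  = 0.8186 m^3/s.

0.8186


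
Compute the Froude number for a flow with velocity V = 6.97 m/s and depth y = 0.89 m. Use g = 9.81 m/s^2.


The Froude number is defined as Fr = V / sqrt(g*y).
g*y = 9.81 * 0.89 = 8.7309.
sqrt(g*y) = sqrt(8.7309) = 2.9548.
Fr = 6.97 / 2.9548 = 2.3589.

2.3589


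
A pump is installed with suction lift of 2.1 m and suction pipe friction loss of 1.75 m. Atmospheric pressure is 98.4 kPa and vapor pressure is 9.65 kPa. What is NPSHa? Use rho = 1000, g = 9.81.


NPSHa = p_atm/(rho*g) - z_s - hf_s - p_vap/(rho*g).
p_atm/(rho*g) = 98.4*1000 / (1000*9.81) = 10.031 m.
p_vap/(rho*g) = 9.65*1000 / (1000*9.81) = 0.984 m.
NPSHa = 10.031 - 2.1 - 1.75 - 0.984
      = 5.2 m.

5.2


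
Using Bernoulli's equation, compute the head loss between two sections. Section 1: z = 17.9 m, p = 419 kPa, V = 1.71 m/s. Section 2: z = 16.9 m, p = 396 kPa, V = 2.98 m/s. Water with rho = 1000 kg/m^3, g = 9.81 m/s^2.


Total head at each section: H = z + p/(rho*g) + V^2/(2g).
H1 = 17.9 + 419*1000/(1000*9.81) + 1.71^2/(2*9.81)
   = 17.9 + 42.712 + 0.149
   = 60.761 m.
H2 = 16.9 + 396*1000/(1000*9.81) + 2.98^2/(2*9.81)
   = 16.9 + 40.367 + 0.4526
   = 57.72 m.
h_L = H1 - H2 = 60.761 - 57.72 = 3.041 m.

3.041


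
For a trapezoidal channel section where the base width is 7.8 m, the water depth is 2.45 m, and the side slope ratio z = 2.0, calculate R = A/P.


For a trapezoidal section with side slope z:
A = (b + z*y)*y = (7.8 + 2.0*2.45)*2.45 = 31.115 m^2.
P = b + 2*y*sqrt(1 + z^2) = 7.8 + 2*2.45*sqrt(1 + 2.0^2) = 18.757 m.
R = A/P = 31.115 / 18.757 = 1.6589 m.

1.6589


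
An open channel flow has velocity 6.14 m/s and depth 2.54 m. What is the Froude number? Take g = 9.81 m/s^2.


The Froude number is defined as Fr = V / sqrt(g*y).
g*y = 9.81 * 2.54 = 24.9174.
sqrt(g*y) = sqrt(24.9174) = 4.9917.
Fr = 6.14 / 4.9917 = 1.23.

1.23


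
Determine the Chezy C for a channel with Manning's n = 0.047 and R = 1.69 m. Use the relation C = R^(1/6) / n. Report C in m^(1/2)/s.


The Chezy coefficient relates to Manning's n through C = R^(1/6) / n.
R^(1/6) = 1.69^(1/6) = 1.091393.
C = 1.091393 / 0.047 = 23.22 m^(1/2)/s.

23.22


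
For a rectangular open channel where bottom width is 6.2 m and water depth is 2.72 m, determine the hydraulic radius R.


For a rectangular section:
Flow area A = b * y = 6.2 * 2.72 = 16.86 m^2.
Wetted perimeter P = b + 2y = 6.2 + 2*2.72 = 11.64 m.
Hydraulic radius R = A/P = 16.86 / 11.64 = 1.4488 m.

1.4488


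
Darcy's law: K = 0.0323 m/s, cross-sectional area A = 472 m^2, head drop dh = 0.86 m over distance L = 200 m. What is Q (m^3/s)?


Darcy's law: Q = K * A * i, where i = dh/L.
Hydraulic gradient i = 0.86 / 200 = 0.0043.
Q = 0.0323 * 472 * 0.0043
  = 0.0656 m^3/s.

0.0656


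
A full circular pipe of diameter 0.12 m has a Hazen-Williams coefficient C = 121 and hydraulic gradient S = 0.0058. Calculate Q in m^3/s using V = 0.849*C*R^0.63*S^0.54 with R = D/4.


For a full circular pipe, R = D/4 = 0.12/4 = 0.03 m.
V = 0.849 * 121 * 0.03^0.63 * 0.0058^0.54
  = 0.849 * 121 * 0.109796 * 0.06198
  = 0.6991 m/s.
Pipe area A = pi*D^2/4 = pi*0.12^2/4 = 0.0113 m^2.
Q = A * V = 0.0113 * 0.6991 = 0.0079 m^3/s.

0.0079


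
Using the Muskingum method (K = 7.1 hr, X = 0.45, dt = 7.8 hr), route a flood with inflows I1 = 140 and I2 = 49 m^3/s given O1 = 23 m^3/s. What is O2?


Muskingum coefficients:
denom = 2*K*(1-X) + dt = 2*7.1*(1-0.45) + 7.8 = 15.61.
C0 = (dt - 2*K*X)/denom = (7.8 - 2*7.1*0.45)/15.61 = 0.0903.
C1 = (dt + 2*K*X)/denom = (7.8 + 2*7.1*0.45)/15.61 = 0.909.
C2 = (2*K*(1-X) - dt)/denom = 0.0006.
O2 = C0*I2 + C1*I1 + C2*O1
   = 0.0903*49 + 0.909*140 + 0.0006*23
   = 131.71 m^3/s.

131.71


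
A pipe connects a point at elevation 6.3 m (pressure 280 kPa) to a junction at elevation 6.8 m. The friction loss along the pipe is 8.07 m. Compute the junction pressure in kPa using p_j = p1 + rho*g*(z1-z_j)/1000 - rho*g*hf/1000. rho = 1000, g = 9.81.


Junction pressure: p_j = p1 + rho*g*(z1 - z_j)/1000 - rho*g*hf/1000.
Elevation term = 1000*9.81*(6.3 - 6.8)/1000 = -4.905 kPa.
Friction term = 1000*9.81*8.07/1000 = 79.167 kPa.
p_j = 280 + -4.905 - 79.167 = 195.93 kPa.

195.93


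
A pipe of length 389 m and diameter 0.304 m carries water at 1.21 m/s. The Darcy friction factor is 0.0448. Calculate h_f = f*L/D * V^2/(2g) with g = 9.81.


Darcy-Weisbach equation: h_f = f * (L/D) * V^2/(2g).
f * L/D = 0.0448 * 389/0.304 = 57.3263.
V^2/(2g) = 1.21^2 / (2*9.81) = 1.4641 / 19.62 = 0.0746 m.
h_f = 57.3263 * 0.0746 = 4.278 m.

4.278


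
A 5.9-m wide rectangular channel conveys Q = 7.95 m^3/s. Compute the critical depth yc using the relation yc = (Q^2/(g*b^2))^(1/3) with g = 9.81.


Using yc = (Q^2 / (g * b^2))^(1/3):
Q^2 = 7.95^2 = 63.2.
g * b^2 = 9.81 * 5.9^2 = 9.81 * 34.81 = 341.49.
Q^2 / (g*b^2) = 63.2 / 341.49 = 0.1851.
yc = 0.1851^(1/3) = 0.5699 m.

0.5699


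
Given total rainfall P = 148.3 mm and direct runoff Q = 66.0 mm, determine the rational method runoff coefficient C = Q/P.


The runoff coefficient C = runoff depth / rainfall depth.
C = 66.0 / 148.3
  = 0.445.

0.445


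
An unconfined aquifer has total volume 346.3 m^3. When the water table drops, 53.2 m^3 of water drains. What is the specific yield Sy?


Specific yield Sy = Volume drained / Total volume.
Sy = 53.2 / 346.3
   = 0.1536.

0.1536


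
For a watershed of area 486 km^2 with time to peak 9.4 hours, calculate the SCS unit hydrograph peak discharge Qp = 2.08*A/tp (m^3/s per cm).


SCS formula: Qp = 2.08 * A / tp.
Qp = 2.08 * 486 / 9.4
   = 1010.88 / 9.4
   = 107.54 m^3/s per cm.

107.54


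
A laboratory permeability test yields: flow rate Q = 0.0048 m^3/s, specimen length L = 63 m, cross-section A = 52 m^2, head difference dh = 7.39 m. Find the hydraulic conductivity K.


From K = Q*L / (A*dh):
Numerator: Q*L = 0.0048 * 63 = 0.3024.
Denominator: A*dh = 52 * 7.39 = 384.28.
K = 0.3024 / 384.28 = 0.000787 m/s.

0.000787


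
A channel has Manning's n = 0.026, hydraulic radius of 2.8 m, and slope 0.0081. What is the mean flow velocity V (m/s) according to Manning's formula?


Manning's equation gives V = (1/n) * R^(2/3) * S^(1/2).
First, compute R^(2/3) = 2.8^(2/3) = 1.9866.
Next, S^(1/2) = 0.0081^(1/2) = 0.09.
Then 1/n = 1/0.026 = 38.46.
V = 38.46 * 1.9866 * 0.09 = 6.8766 m/s.

6.8766


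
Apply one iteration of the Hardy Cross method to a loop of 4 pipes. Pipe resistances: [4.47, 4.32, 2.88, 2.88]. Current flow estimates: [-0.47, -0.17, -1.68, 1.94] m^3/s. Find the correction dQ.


Numerator terms (r*Q*|Q|): 4.47*-0.47*|-0.47| = -0.9874; 4.32*-0.17*|-0.17| = -0.1248; 2.88*-1.68*|-1.68| = -8.1285; 2.88*1.94*|1.94| = 10.8392.
Sum of numerator = 1.5984.
Denominator terms (r*|Q|): 4.47*|-0.47| = 2.1009; 4.32*|-0.17| = 0.7344; 2.88*|-1.68| = 4.8384; 2.88*|1.94| = 5.5872.
2 * sum of denominator = 2 * 13.2609 = 26.5218.
dQ = -1.5984 / 26.5218 = -0.0603 m^3/s.

-0.0603


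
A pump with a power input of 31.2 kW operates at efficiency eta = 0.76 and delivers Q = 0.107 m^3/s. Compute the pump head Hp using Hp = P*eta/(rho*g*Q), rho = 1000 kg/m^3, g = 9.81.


Pump head formula: Hp = P * eta / (rho * g * Q).
Numerator: P * eta = 31.2 * 1000 * 0.76 = 23712.0 W.
Denominator: rho * g * Q = 1000 * 9.81 * 0.107 = 1049.67.
Hp = 23712.0 / 1049.67 = 22.59 m.

22.59


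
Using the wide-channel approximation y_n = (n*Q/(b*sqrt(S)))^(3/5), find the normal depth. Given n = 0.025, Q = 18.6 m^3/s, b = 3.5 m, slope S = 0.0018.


We use the wide-channel approximation y_n = (n*Q/(b*sqrt(S)))^(3/5).
sqrt(S) = sqrt(0.0018) = 0.042426.
Numerator: n*Q = 0.025 * 18.6 = 0.465.
Denominator: b*sqrt(S) = 3.5 * 0.042426 = 0.148491.
arg = 3.1315.
y_n = 3.1315^(3/5) = 1.9836 m.

1.9836


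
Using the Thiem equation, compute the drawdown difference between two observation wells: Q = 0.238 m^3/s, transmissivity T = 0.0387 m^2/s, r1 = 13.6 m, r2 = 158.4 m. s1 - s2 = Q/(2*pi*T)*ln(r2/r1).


Thiem equation: s1 - s2 = Q/(2*pi*T) * ln(r2/r1).
ln(r2/r1) = ln(158.4/13.6) = 2.4551.
Q/(2*pi*T) = 0.238 / (2*pi*0.0387) = 0.238 / 0.2432 = 0.9788.
s1 - s2 = 0.9788 * 2.4551 = 2.403 m.

2.403


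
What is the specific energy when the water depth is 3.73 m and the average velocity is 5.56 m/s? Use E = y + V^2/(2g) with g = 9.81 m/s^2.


Specific energy E = y + V^2/(2g).
Velocity head = V^2/(2g) = 5.56^2 / (2*9.81) = 30.9136 / 19.62 = 1.5756 m.
E = 3.73 + 1.5756 = 5.3056 m.

5.3056


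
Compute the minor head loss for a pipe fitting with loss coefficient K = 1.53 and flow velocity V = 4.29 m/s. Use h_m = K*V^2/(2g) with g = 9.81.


Minor loss formula: h_m = K * V^2/(2g).
V^2 = 4.29^2 = 18.4041.
V^2/(2g) = 18.4041 / 19.62 = 0.938 m.
h_m = 1.53 * 0.938 = 1.4352 m.

1.4352


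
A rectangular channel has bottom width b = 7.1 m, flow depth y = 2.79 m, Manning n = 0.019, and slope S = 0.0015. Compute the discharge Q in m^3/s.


For a rectangular channel, the cross-sectional area A = b * y = 7.1 * 2.79 = 19.81 m^2.
The wetted perimeter P = b + 2y = 7.1 + 2*2.79 = 12.68 m.
Hydraulic radius R = A/P = 19.81/12.68 = 1.5622 m.
Velocity V = (1/n)*R^(2/3)*S^(1/2) = (1/0.019)*1.5622^(2/3)*0.0015^(1/2) = 2.7444 m/s.
Discharge Q = A * V = 19.81 * 2.7444 = 54.365 m^3/s.

54.365


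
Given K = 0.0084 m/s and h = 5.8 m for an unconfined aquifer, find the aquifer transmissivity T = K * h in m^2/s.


Transmissivity is defined as T = K * h.
T = 0.0084 * 5.8
  = 0.0487 m^2/s.

0.0487


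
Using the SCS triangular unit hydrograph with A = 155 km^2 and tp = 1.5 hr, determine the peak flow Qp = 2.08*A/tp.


SCS formula: Qp = 2.08 * A / tp.
Qp = 2.08 * 155 / 1.5
   = 322.4 / 1.5
   = 214.93 m^3/s per cm.

214.93


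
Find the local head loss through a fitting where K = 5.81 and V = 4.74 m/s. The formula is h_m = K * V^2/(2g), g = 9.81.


Minor loss formula: h_m = K * V^2/(2g).
V^2 = 4.74^2 = 22.4676.
V^2/(2g) = 22.4676 / 19.62 = 1.1451 m.
h_m = 5.81 * 1.1451 = 6.6532 m.

6.6532


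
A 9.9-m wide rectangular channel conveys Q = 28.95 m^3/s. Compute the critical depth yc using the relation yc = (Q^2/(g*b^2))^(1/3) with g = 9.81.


Using yc = (Q^2 / (g * b^2))^(1/3):
Q^2 = 28.95^2 = 838.1.
g * b^2 = 9.81 * 9.9^2 = 9.81 * 98.01 = 961.48.
Q^2 / (g*b^2) = 838.1 / 961.48 = 0.8717.
yc = 0.8717^(1/3) = 0.9553 m.

0.9553


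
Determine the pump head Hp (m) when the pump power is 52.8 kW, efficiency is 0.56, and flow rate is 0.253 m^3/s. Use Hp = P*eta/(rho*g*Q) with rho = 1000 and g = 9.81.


Pump head formula: Hp = P * eta / (rho * g * Q).
Numerator: P * eta = 52.8 * 1000 * 0.56 = 29568.0 W.
Denominator: rho * g * Q = 1000 * 9.81 * 0.253 = 2481.93.
Hp = 29568.0 / 2481.93 = 11.91 m.

11.91


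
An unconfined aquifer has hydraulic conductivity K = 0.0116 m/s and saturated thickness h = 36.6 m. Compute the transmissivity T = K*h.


Transmissivity is defined as T = K * h.
T = 0.0116 * 36.6
  = 0.4246 m^2/s.

0.4246


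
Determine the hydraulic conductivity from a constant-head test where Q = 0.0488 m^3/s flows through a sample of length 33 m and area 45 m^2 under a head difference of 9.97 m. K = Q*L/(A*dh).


From K = Q*L / (A*dh):
Numerator: Q*L = 0.0488 * 33 = 1.6104.
Denominator: A*dh = 45 * 9.97 = 448.65.
K = 1.6104 / 448.65 = 0.003589 m/s.

0.003589


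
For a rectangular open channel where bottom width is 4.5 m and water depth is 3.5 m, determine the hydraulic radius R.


For a rectangular section:
Flow area A = b * y = 4.5 * 3.5 = 15.75 m^2.
Wetted perimeter P = b + 2y = 4.5 + 2*3.5 = 11.5 m.
Hydraulic radius R = A/P = 15.75 / 11.5 = 1.3696 m.

1.3696


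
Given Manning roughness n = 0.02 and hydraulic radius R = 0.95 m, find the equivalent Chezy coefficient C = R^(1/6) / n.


The Chezy coefficient relates to Manning's n through C = R^(1/6) / n.
R^(1/6) = 0.95^(1/6) = 0.991488.
C = 0.991488 / 0.02 = 49.57 m^(1/2)/s.

49.57


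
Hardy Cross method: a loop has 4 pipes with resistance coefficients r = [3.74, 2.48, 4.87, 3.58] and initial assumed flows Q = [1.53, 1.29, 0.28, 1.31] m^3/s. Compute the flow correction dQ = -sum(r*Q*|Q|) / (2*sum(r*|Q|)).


Numerator terms (r*Q*|Q|): 3.74*1.53*|1.53| = 8.755; 2.48*1.29*|1.29| = 4.127; 4.87*0.28*|0.28| = 0.3818; 3.58*1.31*|1.31| = 6.1436.
Sum of numerator = 19.4074.
Denominator terms (r*|Q|): 3.74*|1.53| = 5.7222; 2.48*|1.29| = 3.1992; 4.87*|0.28| = 1.3636; 3.58*|1.31| = 4.6898.
2 * sum of denominator = 2 * 14.9748 = 29.9496.
dQ = -19.4074 / 29.9496 = -0.648 m^3/s.

-0.648


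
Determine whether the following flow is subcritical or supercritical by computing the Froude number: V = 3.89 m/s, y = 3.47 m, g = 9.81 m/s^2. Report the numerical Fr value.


The Froude number is defined as Fr = V / sqrt(g*y).
g*y = 9.81 * 3.47 = 34.0407.
sqrt(g*y) = sqrt(34.0407) = 5.8344.
Fr = 3.89 / 5.8344 = 0.6667.
Since Fr < 1, the flow is subcritical.

0.6667


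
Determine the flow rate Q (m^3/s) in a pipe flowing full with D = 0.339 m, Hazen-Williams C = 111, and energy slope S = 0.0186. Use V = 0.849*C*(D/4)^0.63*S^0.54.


For a full circular pipe, R = D/4 = 0.339/4 = 0.0848 m.
V = 0.849 * 111 * 0.0848^0.63 * 0.0186^0.54
  = 0.849 * 111 * 0.211217 * 0.116289
  = 2.3147 m/s.
Pipe area A = pi*D^2/4 = pi*0.339^2/4 = 0.0903 m^2.
Q = A * V = 0.0903 * 2.3147 = 0.2089 m^3/s.

0.2089


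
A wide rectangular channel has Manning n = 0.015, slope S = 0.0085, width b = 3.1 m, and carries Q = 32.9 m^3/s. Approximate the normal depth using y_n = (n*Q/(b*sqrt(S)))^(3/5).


We use the wide-channel approximation y_n = (n*Q/(b*sqrt(S)))^(3/5).
sqrt(S) = sqrt(0.0085) = 0.092195.
Numerator: n*Q = 0.015 * 32.9 = 0.4935.
Denominator: b*sqrt(S) = 3.1 * 0.092195 = 0.285805.
arg = 1.7267.
y_n = 1.7267^(3/5) = 1.3878 m.

1.3878


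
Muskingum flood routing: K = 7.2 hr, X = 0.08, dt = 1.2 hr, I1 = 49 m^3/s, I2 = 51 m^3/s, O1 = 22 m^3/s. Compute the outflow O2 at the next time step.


Muskingum coefficients:
denom = 2*K*(1-X) + dt = 2*7.2*(1-0.08) + 1.2 = 14.448.
C0 = (dt - 2*K*X)/denom = (1.2 - 2*7.2*0.08)/14.448 = 0.0033.
C1 = (dt + 2*K*X)/denom = (1.2 + 2*7.2*0.08)/14.448 = 0.1628.
C2 = (2*K*(1-X) - dt)/denom = 0.8339.
O2 = C0*I2 + C1*I1 + C2*O1
   = 0.0033*51 + 0.1628*49 + 0.8339*22
   = 26.49 m^3/s.

26.49


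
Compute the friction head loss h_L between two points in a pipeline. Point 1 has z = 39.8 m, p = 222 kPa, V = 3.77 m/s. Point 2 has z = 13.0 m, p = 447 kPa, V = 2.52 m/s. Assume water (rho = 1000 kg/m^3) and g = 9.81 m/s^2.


Total head at each section: H = z + p/(rho*g) + V^2/(2g).
H1 = 39.8 + 222*1000/(1000*9.81) + 3.77^2/(2*9.81)
   = 39.8 + 22.63 + 0.7244
   = 63.154 m.
H2 = 13.0 + 447*1000/(1000*9.81) + 2.52^2/(2*9.81)
   = 13.0 + 45.566 + 0.3237
   = 58.889 m.
h_L = H1 - H2 = 63.154 - 58.889 = 4.265 m.

4.265


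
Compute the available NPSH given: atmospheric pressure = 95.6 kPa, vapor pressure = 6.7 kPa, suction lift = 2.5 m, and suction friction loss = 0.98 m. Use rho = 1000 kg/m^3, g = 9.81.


NPSHa = p_atm/(rho*g) - z_s - hf_s - p_vap/(rho*g).
p_atm/(rho*g) = 95.6*1000 / (1000*9.81) = 9.745 m.
p_vap/(rho*g) = 6.7*1000 / (1000*9.81) = 0.683 m.
NPSHa = 9.745 - 2.5 - 0.98 - 0.683
      = 5.58 m.

5.58


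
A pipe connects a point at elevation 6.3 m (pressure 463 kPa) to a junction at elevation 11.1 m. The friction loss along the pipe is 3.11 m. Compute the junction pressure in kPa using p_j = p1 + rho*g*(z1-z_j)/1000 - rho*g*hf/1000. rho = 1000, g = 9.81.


Junction pressure: p_j = p1 + rho*g*(z1 - z_j)/1000 - rho*g*hf/1000.
Elevation term = 1000*9.81*(6.3 - 11.1)/1000 = -47.088 kPa.
Friction term = 1000*9.81*3.11/1000 = 30.509 kPa.
p_j = 463 + -47.088 - 30.509 = 385.4 kPa.

385.4


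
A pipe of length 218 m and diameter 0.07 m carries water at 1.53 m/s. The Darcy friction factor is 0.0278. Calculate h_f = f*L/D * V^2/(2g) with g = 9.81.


Darcy-Weisbach equation: h_f = f * (L/D) * V^2/(2g).
f * L/D = 0.0278 * 218/0.07 = 86.5771.
V^2/(2g) = 1.53^2 / (2*9.81) = 2.3409 / 19.62 = 0.1193 m.
h_f = 86.5771 * 0.1193 = 10.33 m.

10.33


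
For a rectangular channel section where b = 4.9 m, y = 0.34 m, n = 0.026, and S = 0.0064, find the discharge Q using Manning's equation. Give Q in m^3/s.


For a rectangular channel, the cross-sectional area A = b * y = 4.9 * 0.34 = 1.67 m^2.
The wetted perimeter P = b + 2y = 4.9 + 2*0.34 = 5.58 m.
Hydraulic radius R = A/P = 1.67/5.58 = 0.2986 m.
Velocity V = (1/n)*R^(2/3)*S^(1/2) = (1/0.026)*0.2986^(2/3)*0.0064^(1/2) = 1.3745 m/s.
Discharge Q = A * V = 1.67 * 1.3745 = 2.29 m^3/s.

2.29


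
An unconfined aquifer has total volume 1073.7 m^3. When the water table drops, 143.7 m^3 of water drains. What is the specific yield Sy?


Specific yield Sy = Volume drained / Total volume.
Sy = 143.7 / 1073.7
   = 0.1338.

0.1338


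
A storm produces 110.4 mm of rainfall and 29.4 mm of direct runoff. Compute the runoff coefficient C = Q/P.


The runoff coefficient C = runoff depth / rainfall depth.
C = 29.4 / 110.4
  = 0.2663.

0.2663


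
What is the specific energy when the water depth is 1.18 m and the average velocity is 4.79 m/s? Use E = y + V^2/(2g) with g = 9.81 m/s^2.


Specific energy E = y + V^2/(2g).
Velocity head = V^2/(2g) = 4.79^2 / (2*9.81) = 22.9441 / 19.62 = 1.1694 m.
E = 1.18 + 1.1694 = 2.3494 m.

2.3494


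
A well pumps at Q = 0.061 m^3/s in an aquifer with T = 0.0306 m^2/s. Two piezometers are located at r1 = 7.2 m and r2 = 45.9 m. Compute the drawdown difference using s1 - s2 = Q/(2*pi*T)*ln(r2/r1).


Thiem equation: s1 - s2 = Q/(2*pi*T) * ln(r2/r1).
ln(r2/r1) = ln(45.9/7.2) = 1.8524.
Q/(2*pi*T) = 0.061 / (2*pi*0.0306) = 0.061 / 0.1923 = 0.3173.
s1 - s2 = 0.3173 * 1.8524 = 0.5877 m.

0.5877


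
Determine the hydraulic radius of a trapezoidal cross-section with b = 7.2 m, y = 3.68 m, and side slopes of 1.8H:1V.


For a trapezoidal section with side slope z:
A = (b + z*y)*y = (7.2 + 1.8*3.68)*3.68 = 50.872 m^2.
P = b + 2*y*sqrt(1 + z^2) = 7.2 + 2*3.68*sqrt(1 + 1.8^2) = 22.355 m.
R = A/P = 50.872 / 22.355 = 2.2756 m.

2.2756


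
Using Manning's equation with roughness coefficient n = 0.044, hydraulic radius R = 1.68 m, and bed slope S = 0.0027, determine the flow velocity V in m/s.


Manning's equation gives V = (1/n) * R^(2/3) * S^(1/2).
First, compute R^(2/3) = 1.68^(2/3) = 1.4132.
Next, S^(1/2) = 0.0027^(1/2) = 0.051962.
Then 1/n = 1/0.044 = 22.73.
V = 22.73 * 1.4132 * 0.051962 = 1.6689 m/s.

1.6689


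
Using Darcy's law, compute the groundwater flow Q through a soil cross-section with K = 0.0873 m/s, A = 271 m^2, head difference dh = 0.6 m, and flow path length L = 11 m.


Darcy's law: Q = K * A * i, where i = dh/L.
Hydraulic gradient i = 0.6 / 11 = 0.054545.
Q = 0.0873 * 271 * 0.054545
  = 1.2905 m^3/s.

1.2905


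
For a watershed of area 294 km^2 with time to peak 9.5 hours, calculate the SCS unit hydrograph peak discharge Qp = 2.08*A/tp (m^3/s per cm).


SCS formula: Qp = 2.08 * A / tp.
Qp = 2.08 * 294 / 9.5
   = 611.52 / 9.5
   = 64.37 m^3/s per cm.

64.37


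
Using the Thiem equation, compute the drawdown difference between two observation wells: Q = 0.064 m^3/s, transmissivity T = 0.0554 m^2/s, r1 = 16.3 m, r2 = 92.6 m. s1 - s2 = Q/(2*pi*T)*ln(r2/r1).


Thiem equation: s1 - s2 = Q/(2*pi*T) * ln(r2/r1).
ln(r2/r1) = ln(92.6/16.3) = 1.7371.
Q/(2*pi*T) = 0.064 / (2*pi*0.0554) = 0.064 / 0.3481 = 0.1839.
s1 - s2 = 0.1839 * 1.7371 = 0.3194 m.

0.3194


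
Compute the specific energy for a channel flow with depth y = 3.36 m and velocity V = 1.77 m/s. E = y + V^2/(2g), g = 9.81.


Specific energy E = y + V^2/(2g).
Velocity head = V^2/(2g) = 1.77^2 / (2*9.81) = 3.1329 / 19.62 = 0.1597 m.
E = 3.36 + 0.1597 = 3.5197 m.

3.5197


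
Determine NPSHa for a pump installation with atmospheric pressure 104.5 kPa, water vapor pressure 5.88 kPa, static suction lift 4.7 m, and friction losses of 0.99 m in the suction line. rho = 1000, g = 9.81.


NPSHa = p_atm/(rho*g) - z_s - hf_s - p_vap/(rho*g).
p_atm/(rho*g) = 104.5*1000 / (1000*9.81) = 10.652 m.
p_vap/(rho*g) = 5.88*1000 / (1000*9.81) = 0.599 m.
NPSHa = 10.652 - 4.7 - 0.99 - 0.599
      = 4.36 m.

4.36


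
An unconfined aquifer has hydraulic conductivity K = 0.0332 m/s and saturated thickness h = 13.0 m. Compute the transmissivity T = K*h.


Transmissivity is defined as T = K * h.
T = 0.0332 * 13.0
  = 0.4316 m^2/s.

0.4316


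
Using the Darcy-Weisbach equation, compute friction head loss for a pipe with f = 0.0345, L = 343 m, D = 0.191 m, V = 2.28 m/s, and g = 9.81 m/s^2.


Darcy-Weisbach equation: h_f = f * (L/D) * V^2/(2g).
f * L/D = 0.0345 * 343/0.191 = 61.9555.
V^2/(2g) = 2.28^2 / (2*9.81) = 5.1984 / 19.62 = 0.265 m.
h_f = 61.9555 * 0.265 = 16.415 m.

16.415


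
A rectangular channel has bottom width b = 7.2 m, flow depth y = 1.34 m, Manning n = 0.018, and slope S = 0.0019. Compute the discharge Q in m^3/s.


For a rectangular channel, the cross-sectional area A = b * y = 7.2 * 1.34 = 9.65 m^2.
The wetted perimeter P = b + 2y = 7.2 + 2*1.34 = 9.88 m.
Hydraulic radius R = A/P = 9.65/9.88 = 0.9765 m.
Velocity V = (1/n)*R^(2/3)*S^(1/2) = (1/0.018)*0.9765^(2/3)*0.0019^(1/2) = 2.3836 m/s.
Discharge Q = A * V = 9.65 * 2.3836 = 22.997 m^3/s.

22.997


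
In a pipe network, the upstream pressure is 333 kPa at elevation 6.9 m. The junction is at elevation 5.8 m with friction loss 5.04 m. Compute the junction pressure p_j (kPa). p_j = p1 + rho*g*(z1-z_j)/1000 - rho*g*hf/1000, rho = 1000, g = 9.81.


Junction pressure: p_j = p1 + rho*g*(z1 - z_j)/1000 - rho*g*hf/1000.
Elevation term = 1000*9.81*(6.9 - 5.8)/1000 = 10.791 kPa.
Friction term = 1000*9.81*5.04/1000 = 49.442 kPa.
p_j = 333 + 10.791 - 49.442 = 294.35 kPa.

294.35


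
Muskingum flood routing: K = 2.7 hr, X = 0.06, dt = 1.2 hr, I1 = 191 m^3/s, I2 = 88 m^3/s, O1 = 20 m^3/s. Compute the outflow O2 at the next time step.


Muskingum coefficients:
denom = 2*K*(1-X) + dt = 2*2.7*(1-0.06) + 1.2 = 6.276.
C0 = (dt - 2*K*X)/denom = (1.2 - 2*2.7*0.06)/6.276 = 0.1396.
C1 = (dt + 2*K*X)/denom = (1.2 + 2*2.7*0.06)/6.276 = 0.2428.
C2 = (2*K*(1-X) - dt)/denom = 0.6176.
O2 = C0*I2 + C1*I1 + C2*O1
   = 0.1396*88 + 0.2428*191 + 0.6176*20
   = 71.02 m^3/s.

71.02


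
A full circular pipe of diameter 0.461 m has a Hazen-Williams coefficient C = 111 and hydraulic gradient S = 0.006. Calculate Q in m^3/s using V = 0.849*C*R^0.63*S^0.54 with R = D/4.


For a full circular pipe, R = D/4 = 0.461/4 = 0.1153 m.
V = 0.849 * 111 * 0.1153^0.63 * 0.006^0.54
  = 0.849 * 111 * 0.25635 * 0.063125
  = 1.525 m/s.
Pipe area A = pi*D^2/4 = pi*0.461^2/4 = 0.1669 m^2.
Q = A * V = 0.1669 * 1.525 = 0.2545 m^3/s.

0.2545


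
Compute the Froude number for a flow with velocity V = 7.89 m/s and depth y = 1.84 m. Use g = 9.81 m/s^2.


The Froude number is defined as Fr = V / sqrt(g*y).
g*y = 9.81 * 1.84 = 18.0504.
sqrt(g*y) = sqrt(18.0504) = 4.2486.
Fr = 7.89 / 4.2486 = 1.8571.

1.8571


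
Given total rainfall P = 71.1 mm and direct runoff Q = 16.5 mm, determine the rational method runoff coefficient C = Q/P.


The runoff coefficient C = runoff depth / rainfall depth.
C = 16.5 / 71.1
  = 0.2321.

0.2321


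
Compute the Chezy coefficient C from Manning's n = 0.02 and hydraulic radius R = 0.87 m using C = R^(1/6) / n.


The Chezy coefficient relates to Manning's n through C = R^(1/6) / n.
R^(1/6) = 0.87^(1/6) = 0.977057.
C = 0.977057 / 0.02 = 48.85 m^(1/2)/s.

48.85


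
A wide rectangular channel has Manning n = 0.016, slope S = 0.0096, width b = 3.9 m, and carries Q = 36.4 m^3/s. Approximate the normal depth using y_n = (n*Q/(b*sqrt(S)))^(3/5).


We use the wide-channel approximation y_n = (n*Q/(b*sqrt(S)))^(3/5).
sqrt(S) = sqrt(0.0096) = 0.09798.
Numerator: n*Q = 0.016 * 36.4 = 0.5824.
Denominator: b*sqrt(S) = 3.9 * 0.09798 = 0.382122.
arg = 1.5241.
y_n = 1.5241^(3/5) = 1.2877 m.

1.2877


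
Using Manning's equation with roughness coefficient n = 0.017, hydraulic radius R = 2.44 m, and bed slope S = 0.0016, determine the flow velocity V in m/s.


Manning's equation gives V = (1/n) * R^(2/3) * S^(1/2).
First, compute R^(2/3) = 2.44^(2/3) = 1.8124.
Next, S^(1/2) = 0.0016^(1/2) = 0.04.
Then 1/n = 1/0.017 = 58.82.
V = 58.82 * 1.8124 * 0.04 = 4.2645 m/s.

4.2645


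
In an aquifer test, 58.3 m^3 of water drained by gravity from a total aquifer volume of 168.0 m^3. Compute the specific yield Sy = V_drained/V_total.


Specific yield Sy = Volume drained / Total volume.
Sy = 58.3 / 168.0
   = 0.347.

0.347


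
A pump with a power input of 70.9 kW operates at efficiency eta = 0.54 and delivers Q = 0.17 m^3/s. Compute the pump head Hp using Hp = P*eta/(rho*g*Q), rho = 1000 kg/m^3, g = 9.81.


Pump head formula: Hp = P * eta / (rho * g * Q).
Numerator: P * eta = 70.9 * 1000 * 0.54 = 38286.0 W.
Denominator: rho * g * Q = 1000 * 9.81 * 0.17 = 1667.7.
Hp = 38286.0 / 1667.7 = 22.96 m.

22.96


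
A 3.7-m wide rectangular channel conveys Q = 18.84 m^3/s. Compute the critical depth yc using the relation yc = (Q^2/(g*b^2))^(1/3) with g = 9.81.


Using yc = (Q^2 / (g * b^2))^(1/3):
Q^2 = 18.84^2 = 354.95.
g * b^2 = 9.81 * 3.7^2 = 9.81 * 13.69 = 134.3.
Q^2 / (g*b^2) = 354.95 / 134.3 = 2.643.
yc = 2.643^(1/3) = 1.3826 m.

1.3826


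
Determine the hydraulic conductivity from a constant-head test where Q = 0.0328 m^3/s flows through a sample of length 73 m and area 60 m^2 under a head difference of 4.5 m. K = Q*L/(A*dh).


From K = Q*L / (A*dh):
Numerator: Q*L = 0.0328 * 73 = 2.3944.
Denominator: A*dh = 60 * 4.5 = 270.0.
K = 2.3944 / 270.0 = 0.008868 m/s.

0.008868


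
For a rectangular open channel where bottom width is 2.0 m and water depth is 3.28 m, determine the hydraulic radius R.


For a rectangular section:
Flow area A = b * y = 2.0 * 3.28 = 6.56 m^2.
Wetted perimeter P = b + 2y = 2.0 + 2*3.28 = 8.56 m.
Hydraulic radius R = A/P = 6.56 / 8.56 = 0.7664 m.

0.7664


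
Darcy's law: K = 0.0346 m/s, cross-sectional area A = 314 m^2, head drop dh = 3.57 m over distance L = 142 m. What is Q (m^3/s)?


Darcy's law: Q = K * A * i, where i = dh/L.
Hydraulic gradient i = 3.57 / 142 = 0.025141.
Q = 0.0346 * 314 * 0.025141
  = 0.2731 m^3/s.

0.2731


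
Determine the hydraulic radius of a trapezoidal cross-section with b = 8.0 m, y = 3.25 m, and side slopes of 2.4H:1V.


For a trapezoidal section with side slope z:
A = (b + z*y)*y = (8.0 + 2.4*3.25)*3.25 = 51.35 m^2.
P = b + 2*y*sqrt(1 + z^2) = 8.0 + 2*3.25*sqrt(1 + 2.4^2) = 24.9 m.
R = A/P = 51.35 / 24.9 = 2.0622 m.

2.0622


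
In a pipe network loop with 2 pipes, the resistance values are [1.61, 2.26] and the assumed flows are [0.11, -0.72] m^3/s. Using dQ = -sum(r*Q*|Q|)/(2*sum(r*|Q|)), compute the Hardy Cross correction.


Numerator terms (r*Q*|Q|): 1.61*0.11*|0.11| = 0.0195; 2.26*-0.72*|-0.72| = -1.1716.
Sum of numerator = -1.1521.
Denominator terms (r*|Q|): 1.61*|0.11| = 0.1771; 2.26*|-0.72| = 1.6272.
2 * sum of denominator = 2 * 1.8043 = 3.6086.
dQ = --1.1521 / 3.6086 = 0.3193 m^3/s.

0.3193


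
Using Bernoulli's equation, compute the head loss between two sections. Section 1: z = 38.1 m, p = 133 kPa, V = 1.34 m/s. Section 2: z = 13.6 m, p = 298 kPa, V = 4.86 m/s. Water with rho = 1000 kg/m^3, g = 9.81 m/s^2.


Total head at each section: H = z + p/(rho*g) + V^2/(2g).
H1 = 38.1 + 133*1000/(1000*9.81) + 1.34^2/(2*9.81)
   = 38.1 + 13.558 + 0.0915
   = 51.749 m.
H2 = 13.6 + 298*1000/(1000*9.81) + 4.86^2/(2*9.81)
   = 13.6 + 30.377 + 1.2039
   = 45.181 m.
h_L = H1 - H2 = 51.749 - 45.181 = 6.568 m.

6.568


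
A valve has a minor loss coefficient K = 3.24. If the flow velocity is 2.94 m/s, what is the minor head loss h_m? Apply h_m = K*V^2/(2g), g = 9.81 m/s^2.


Minor loss formula: h_m = K * V^2/(2g).
V^2 = 2.94^2 = 8.6436.
V^2/(2g) = 8.6436 / 19.62 = 0.4406 m.
h_m = 3.24 * 0.4406 = 1.4274 m.

1.4274


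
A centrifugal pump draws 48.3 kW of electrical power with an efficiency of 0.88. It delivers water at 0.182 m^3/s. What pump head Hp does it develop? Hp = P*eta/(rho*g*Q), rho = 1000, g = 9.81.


Pump head formula: Hp = P * eta / (rho * g * Q).
Numerator: P * eta = 48.3 * 1000 * 0.88 = 42504.0 W.
Denominator: rho * g * Q = 1000 * 9.81 * 0.182 = 1785.42.
Hp = 42504.0 / 1785.42 = 23.81 m.

23.81


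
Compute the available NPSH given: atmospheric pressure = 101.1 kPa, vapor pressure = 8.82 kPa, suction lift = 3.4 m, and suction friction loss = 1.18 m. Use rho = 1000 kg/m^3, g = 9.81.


NPSHa = p_atm/(rho*g) - z_s - hf_s - p_vap/(rho*g).
p_atm/(rho*g) = 101.1*1000 / (1000*9.81) = 10.306 m.
p_vap/(rho*g) = 8.82*1000 / (1000*9.81) = 0.899 m.
NPSHa = 10.306 - 3.4 - 1.18 - 0.899
      = 4.83 m.

4.83


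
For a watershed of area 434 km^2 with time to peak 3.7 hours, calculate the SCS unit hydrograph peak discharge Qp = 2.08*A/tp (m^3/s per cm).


SCS formula: Qp = 2.08 * A / tp.
Qp = 2.08 * 434 / 3.7
   = 902.72 / 3.7
   = 243.98 m^3/s per cm.

243.98


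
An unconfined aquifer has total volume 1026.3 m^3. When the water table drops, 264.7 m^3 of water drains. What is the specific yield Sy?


Specific yield Sy = Volume drained / Total volume.
Sy = 264.7 / 1026.3
   = 0.2579.

0.2579


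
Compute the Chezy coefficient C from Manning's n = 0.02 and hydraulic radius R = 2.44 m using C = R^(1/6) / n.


The Chezy coefficient relates to Manning's n through C = R^(1/6) / n.
R^(1/6) = 2.44^(1/6) = 1.160286.
C = 1.160286 / 0.02 = 58.01 m^(1/2)/s.

58.01


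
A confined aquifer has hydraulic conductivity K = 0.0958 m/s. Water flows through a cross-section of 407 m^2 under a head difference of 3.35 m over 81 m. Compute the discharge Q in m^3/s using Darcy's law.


Darcy's law: Q = K * A * i, where i = dh/L.
Hydraulic gradient i = 3.35 / 81 = 0.041358.
Q = 0.0958 * 407 * 0.041358
  = 1.6126 m^3/s.

1.6126


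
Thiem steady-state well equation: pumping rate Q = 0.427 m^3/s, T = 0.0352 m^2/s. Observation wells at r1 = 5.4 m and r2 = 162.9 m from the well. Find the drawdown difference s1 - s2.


Thiem equation: s1 - s2 = Q/(2*pi*T) * ln(r2/r1).
ln(r2/r1) = ln(162.9/5.4) = 3.4067.
Q/(2*pi*T) = 0.427 / (2*pi*0.0352) = 0.427 / 0.2212 = 1.9307.
s1 - s2 = 1.9307 * 3.4067 = 6.5772 m.

6.5772


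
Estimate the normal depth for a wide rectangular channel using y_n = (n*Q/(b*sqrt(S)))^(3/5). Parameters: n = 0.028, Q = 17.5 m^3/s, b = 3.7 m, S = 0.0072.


We use the wide-channel approximation y_n = (n*Q/(b*sqrt(S)))^(3/5).
sqrt(S) = sqrt(0.0072) = 0.084853.
Numerator: n*Q = 0.028 * 17.5 = 0.49.
Denominator: b*sqrt(S) = 3.7 * 0.084853 = 0.313956.
arg = 1.5607.
y_n = 1.5607^(3/5) = 1.3062 m.

1.3062


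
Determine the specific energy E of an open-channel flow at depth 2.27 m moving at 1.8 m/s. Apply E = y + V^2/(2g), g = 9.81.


Specific energy E = y + V^2/(2g).
Velocity head = V^2/(2g) = 1.8^2 / (2*9.81) = 3.24 / 19.62 = 0.1651 m.
E = 2.27 + 0.1651 = 2.4351 m.

2.4351


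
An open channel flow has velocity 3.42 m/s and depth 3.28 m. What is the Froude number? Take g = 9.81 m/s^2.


The Froude number is defined as Fr = V / sqrt(g*y).
g*y = 9.81 * 3.28 = 32.1768.
sqrt(g*y) = sqrt(32.1768) = 5.6725.
Fr = 3.42 / 5.6725 = 0.6029.

0.6029


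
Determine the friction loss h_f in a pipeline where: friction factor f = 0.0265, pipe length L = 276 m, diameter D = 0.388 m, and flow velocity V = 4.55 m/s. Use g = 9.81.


Darcy-Weisbach equation: h_f = f * (L/D) * V^2/(2g).
f * L/D = 0.0265 * 276/0.388 = 18.8505.
V^2/(2g) = 4.55^2 / (2*9.81) = 20.7025 / 19.62 = 1.0552 m.
h_f = 18.8505 * 1.0552 = 19.891 m.

19.891


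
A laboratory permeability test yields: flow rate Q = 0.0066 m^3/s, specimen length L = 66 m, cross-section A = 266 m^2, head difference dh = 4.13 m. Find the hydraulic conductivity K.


From K = Q*L / (A*dh):
Numerator: Q*L = 0.0066 * 66 = 0.4356.
Denominator: A*dh = 266 * 4.13 = 1098.58.
K = 0.4356 / 1098.58 = 0.000397 m/s.

0.000397


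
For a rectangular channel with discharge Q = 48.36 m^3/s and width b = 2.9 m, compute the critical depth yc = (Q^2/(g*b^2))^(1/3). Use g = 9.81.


Using yc = (Q^2 / (g * b^2))^(1/3):
Q^2 = 48.36^2 = 2338.69.
g * b^2 = 9.81 * 2.9^2 = 9.81 * 8.41 = 82.5.
Q^2 / (g*b^2) = 2338.69 / 82.5 = 28.3478.
yc = 28.3478^(1/3) = 3.0491 m.

3.0491


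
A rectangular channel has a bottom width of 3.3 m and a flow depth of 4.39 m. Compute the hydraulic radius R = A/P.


For a rectangular section:
Flow area A = b * y = 3.3 * 4.39 = 14.49 m^2.
Wetted perimeter P = b + 2y = 3.3 + 2*4.39 = 12.08 m.
Hydraulic radius R = A/P = 14.49 / 12.08 = 1.1993 m.

1.1993


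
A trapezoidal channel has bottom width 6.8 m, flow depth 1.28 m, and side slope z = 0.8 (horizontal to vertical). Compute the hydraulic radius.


For a trapezoidal section with side slope z:
A = (b + z*y)*y = (6.8 + 0.8*1.28)*1.28 = 10.015 m^2.
P = b + 2*y*sqrt(1 + z^2) = 6.8 + 2*1.28*sqrt(1 + 0.8^2) = 10.078 m.
R = A/P = 10.015 / 10.078 = 0.9937 m.

0.9937


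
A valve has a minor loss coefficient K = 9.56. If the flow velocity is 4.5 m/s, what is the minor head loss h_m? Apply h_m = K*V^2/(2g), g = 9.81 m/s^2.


Minor loss formula: h_m = K * V^2/(2g).
V^2 = 4.5^2 = 20.25.
V^2/(2g) = 20.25 / 19.62 = 1.0321 m.
h_m = 9.56 * 1.0321 = 9.867 m.

9.867


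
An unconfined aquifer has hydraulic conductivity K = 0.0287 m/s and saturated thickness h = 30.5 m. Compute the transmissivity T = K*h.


Transmissivity is defined as T = K * h.
T = 0.0287 * 30.5
  = 0.8753 m^2/s.

0.8753


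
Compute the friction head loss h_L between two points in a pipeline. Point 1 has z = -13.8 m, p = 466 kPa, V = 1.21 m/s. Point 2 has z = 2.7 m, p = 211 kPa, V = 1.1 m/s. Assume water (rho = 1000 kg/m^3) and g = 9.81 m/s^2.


Total head at each section: H = z + p/(rho*g) + V^2/(2g).
H1 = -13.8 + 466*1000/(1000*9.81) + 1.21^2/(2*9.81)
   = -13.8 + 47.503 + 0.0746
   = 33.777 m.
H2 = 2.7 + 211*1000/(1000*9.81) + 1.1^2/(2*9.81)
   = 2.7 + 21.509 + 0.0617
   = 24.27 m.
h_L = H1 - H2 = 33.777 - 24.27 = 9.507 m.

9.507


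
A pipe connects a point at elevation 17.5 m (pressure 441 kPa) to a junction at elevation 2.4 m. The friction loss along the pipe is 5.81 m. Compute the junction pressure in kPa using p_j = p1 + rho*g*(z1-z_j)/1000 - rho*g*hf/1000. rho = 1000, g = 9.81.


Junction pressure: p_j = p1 + rho*g*(z1 - z_j)/1000 - rho*g*hf/1000.
Elevation term = 1000*9.81*(17.5 - 2.4)/1000 = 148.131 kPa.
Friction term = 1000*9.81*5.81/1000 = 56.996 kPa.
p_j = 441 + 148.131 - 56.996 = 532.13 kPa.

532.13


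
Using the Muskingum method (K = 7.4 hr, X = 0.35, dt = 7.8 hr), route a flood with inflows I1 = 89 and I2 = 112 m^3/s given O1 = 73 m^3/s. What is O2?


Muskingum coefficients:
denom = 2*K*(1-X) + dt = 2*7.4*(1-0.35) + 7.8 = 17.42.
C0 = (dt - 2*K*X)/denom = (7.8 - 2*7.4*0.35)/17.42 = 0.1504.
C1 = (dt + 2*K*X)/denom = (7.8 + 2*7.4*0.35)/17.42 = 0.7451.
C2 = (2*K*(1-X) - dt)/denom = 0.1045.
O2 = C0*I2 + C1*I1 + C2*O1
   = 0.1504*112 + 0.7451*89 + 0.1045*73
   = 90.79 m^3/s.

90.79


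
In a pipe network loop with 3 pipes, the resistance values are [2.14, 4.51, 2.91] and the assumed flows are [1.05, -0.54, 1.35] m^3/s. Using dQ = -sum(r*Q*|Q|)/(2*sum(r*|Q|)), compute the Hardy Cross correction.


Numerator terms (r*Q*|Q|): 2.14*1.05*|1.05| = 2.3594; 4.51*-0.54*|-0.54| = -1.3151; 2.91*1.35*|1.35| = 5.3035.
Sum of numerator = 6.3477.
Denominator terms (r*|Q|): 2.14*|1.05| = 2.247; 4.51*|-0.54| = 2.4354; 2.91*|1.35| = 3.9285.
2 * sum of denominator = 2 * 8.6109 = 17.2218.
dQ = -6.3477 / 17.2218 = -0.3686 m^3/s.

-0.3686


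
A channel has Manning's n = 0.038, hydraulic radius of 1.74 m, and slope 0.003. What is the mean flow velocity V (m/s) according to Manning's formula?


Manning's equation gives V = (1/n) * R^(2/3) * S^(1/2).
First, compute R^(2/3) = 1.74^(2/3) = 1.4467.
Next, S^(1/2) = 0.003^(1/2) = 0.054772.
Then 1/n = 1/0.038 = 26.32.
V = 26.32 * 1.4467 * 0.054772 = 2.0852 m/s.

2.0852


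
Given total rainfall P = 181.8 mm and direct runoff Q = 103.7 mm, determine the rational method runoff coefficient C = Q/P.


The runoff coefficient C = runoff depth / rainfall depth.
C = 103.7 / 181.8
  = 0.5704.

0.5704


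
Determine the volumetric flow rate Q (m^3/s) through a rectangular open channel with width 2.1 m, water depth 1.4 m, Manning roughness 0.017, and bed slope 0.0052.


For a rectangular channel, the cross-sectional area A = b * y = 2.1 * 1.4 = 2.94 m^2.
The wetted perimeter P = b + 2y = 2.1 + 2*1.4 = 4.9 m.
Hydraulic radius R = A/P = 2.94/4.9 = 0.6 m.
Velocity V = (1/n)*R^(2/3)*S^(1/2) = (1/0.017)*0.6^(2/3)*0.0052^(1/2) = 3.0175 m/s.
Discharge Q = A * V = 2.94 * 3.0175 = 8.872 m^3/s.

8.872


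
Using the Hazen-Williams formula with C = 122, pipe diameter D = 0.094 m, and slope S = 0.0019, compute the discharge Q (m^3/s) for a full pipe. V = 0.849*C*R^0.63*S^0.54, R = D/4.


For a full circular pipe, R = D/4 = 0.094/4 = 0.0235 m.
V = 0.849 * 122 * 0.0235^0.63 * 0.0019^0.54
  = 0.849 * 122 * 0.09414 * 0.033926
  = 0.3308 m/s.
Pipe area A = pi*D^2/4 = pi*0.094^2/4 = 0.0069 m^2.
Q = A * V = 0.0069 * 0.3308 = 0.0023 m^3/s.

0.0023


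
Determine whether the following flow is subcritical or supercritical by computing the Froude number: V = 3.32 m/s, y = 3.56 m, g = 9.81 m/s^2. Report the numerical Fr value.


The Froude number is defined as Fr = V / sqrt(g*y).
g*y = 9.81 * 3.56 = 34.9236.
sqrt(g*y) = sqrt(34.9236) = 5.9096.
Fr = 3.32 / 5.9096 = 0.5618.
Since Fr < 1, the flow is subcritical.

0.5618


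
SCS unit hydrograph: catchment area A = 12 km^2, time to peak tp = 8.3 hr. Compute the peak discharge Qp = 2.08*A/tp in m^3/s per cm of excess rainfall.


SCS formula: Qp = 2.08 * A / tp.
Qp = 2.08 * 12 / 8.3
   = 24.96 / 8.3
   = 3.01 m^3/s per cm.

3.01
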